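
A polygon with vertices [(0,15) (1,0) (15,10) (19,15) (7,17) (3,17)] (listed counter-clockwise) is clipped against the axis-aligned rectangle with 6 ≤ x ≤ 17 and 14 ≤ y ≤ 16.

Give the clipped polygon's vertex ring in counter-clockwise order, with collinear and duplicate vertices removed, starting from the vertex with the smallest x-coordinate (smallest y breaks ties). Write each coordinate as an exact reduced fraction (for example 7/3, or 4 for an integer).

Clipped polygon: [(6,14) (17,14) (17,46/3) (13,16) (6,16)]

1. After x ≥ 6: [(6,25/7) (15,10) (19,15) (7,17) (6,17)]
2. After x ≤ 17: [(6,25/7) (15,10) (17,25/2) (17,46/3) (7,17) (6,17)]
3. After y ≥ 14: [(6,14) (17,14) (17,46/3) (7,17) (6,17)]
4. After y ≤ 16: [(6,16) (6,14) (17,14) (17,46/3) (13,16)]
5. Canonical ring: [(6,14) (17,14) (17,46/3) (13,16) (6,16)]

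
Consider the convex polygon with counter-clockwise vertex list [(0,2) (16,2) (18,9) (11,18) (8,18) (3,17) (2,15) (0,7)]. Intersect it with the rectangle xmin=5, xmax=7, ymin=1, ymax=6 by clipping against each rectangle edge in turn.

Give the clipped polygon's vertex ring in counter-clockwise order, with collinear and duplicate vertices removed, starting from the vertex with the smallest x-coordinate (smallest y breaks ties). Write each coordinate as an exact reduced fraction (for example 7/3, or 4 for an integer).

Clipped polygon: [(5,2) (7,2) (7,6) (5,6)]

1. After x ≥ 5: [(5,2) (16,2) (18,9) (11,18) (8,18) (5,87/5)]
2. After x ≤ 7: [(5,2) (7,2) (7,89/5) (5,87/5)]
3. After y ≥ 1: [(5,2) (7,2) (7,89/5) (5,87/5)]
4. After y ≤ 6: [(5,6) (5,2) (7,2) (7,6)]
5. Canonical ring: [(5,2) (7,2) (7,6) (5,6)]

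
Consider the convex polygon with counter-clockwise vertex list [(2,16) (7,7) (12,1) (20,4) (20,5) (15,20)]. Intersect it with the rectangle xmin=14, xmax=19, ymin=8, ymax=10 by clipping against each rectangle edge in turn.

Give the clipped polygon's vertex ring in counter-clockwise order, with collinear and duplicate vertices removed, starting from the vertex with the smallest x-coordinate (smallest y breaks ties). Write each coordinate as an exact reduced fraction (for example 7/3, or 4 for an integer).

1. After x ≥ 14: [(14,256/13) (14,7/4) (20,4) (20,5) (15,20)]
2. After x ≤ 19: [(14,256/13) (14,7/4) (19,29/8) (19,8) (15,20)]
3. After y ≥ 8: [(14,256/13) (14,8) (19,8) (19,8) (15,20)]
4. After y ≤ 10: [(14,10) (14,8) (19,8) (19,8) (55/3,10)]
5. Canonical ring: [(14,8) (19,8) (55/3,10) (14,10)]

Clipped polygon: [(14,8) (19,8) (55/3,10) (14,10)]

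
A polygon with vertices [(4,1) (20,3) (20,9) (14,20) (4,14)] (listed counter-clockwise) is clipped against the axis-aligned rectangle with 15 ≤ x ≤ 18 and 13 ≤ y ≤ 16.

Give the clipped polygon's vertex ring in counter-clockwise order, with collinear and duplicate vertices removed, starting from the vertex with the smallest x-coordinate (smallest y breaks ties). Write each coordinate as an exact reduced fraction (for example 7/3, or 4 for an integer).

1. After x ≥ 15: [(15,19/8) (20,3) (20,9) (15,109/6)]
2. After x ≤ 18: [(15,19/8) (18,11/4) (18,38/3) (15,109/6)]
3. After y ≥ 13: [(15,13) (196/11,13) (15,109/6)]
4. After y ≤ 16: [(15,16) (15,13) (196/11,13) (178/11,16)]
5. Canonical ring: [(15,13) (196/11,13) (178/11,16) (15,16)]

Clipped polygon: [(15,13) (196/11,13) (178/11,16) (15,16)]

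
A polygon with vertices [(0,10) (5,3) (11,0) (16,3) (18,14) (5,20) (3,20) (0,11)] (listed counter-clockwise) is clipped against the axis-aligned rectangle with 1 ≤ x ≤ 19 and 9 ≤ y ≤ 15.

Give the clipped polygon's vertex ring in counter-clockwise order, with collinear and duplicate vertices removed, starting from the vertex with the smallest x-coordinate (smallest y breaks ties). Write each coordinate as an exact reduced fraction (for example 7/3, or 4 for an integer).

1. After x ≥ 1: [(1,43/5) (5,3) (11,0) (16,3) (18,14) (5,20) (3,20) (1,14)]
2. After x ≤ 19: [(1,43/5) (5,3) (11,0) (16,3) (18,14) (5,20) (3,20) (1,14)]
3. After y ≥ 9: [(1,9) (188/11,9) (18,14) (5,20) (3,20) (1,14)]
4. After y ≤ 15: [(1,9) (188/11,9) (18,14) (95/6,15) (4/3,15) (1,14)]
5. Canonical ring: [(1,9) (188/11,9) (18,14) (95/6,15) (4/3,15) (1,14)]

Clipped polygon: [(1,9) (188/11,9) (18,14) (95/6,15) (4/3,15) (1,14)]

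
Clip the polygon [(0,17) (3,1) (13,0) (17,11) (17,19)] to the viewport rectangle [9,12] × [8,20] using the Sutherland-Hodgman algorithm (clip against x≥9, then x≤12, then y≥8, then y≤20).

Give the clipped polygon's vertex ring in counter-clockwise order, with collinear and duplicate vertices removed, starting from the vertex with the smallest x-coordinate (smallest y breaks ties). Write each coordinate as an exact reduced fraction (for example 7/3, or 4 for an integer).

1. After x ≥ 9: [(9,307/17) (9,2/5) (13,0) (17,11) (17,19)]
2. After x ≤ 12: [(12,313/17) (9,307/17) (9,2/5) (12,1/10)]
3. After y ≥ 8: [(12,8) (12,313/17) (9,307/17) (9,8)]
4. After y ≤ 20: [(12,8) (12,313/17) (9,307/17) (9,8)]
5. Canonical ring: [(9,8) (12,8) (12,313/17) (9,307/17)]

Clipped polygon: [(9,8) (12,8) (12,313/17) (9,307/17)]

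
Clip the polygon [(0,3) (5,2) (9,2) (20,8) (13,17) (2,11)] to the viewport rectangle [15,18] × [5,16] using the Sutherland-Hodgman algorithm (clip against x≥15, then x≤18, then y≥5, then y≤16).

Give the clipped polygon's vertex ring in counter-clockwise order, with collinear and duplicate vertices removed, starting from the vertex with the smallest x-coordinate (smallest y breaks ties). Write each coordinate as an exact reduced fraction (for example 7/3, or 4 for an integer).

1. After x ≥ 15: [(15,58/11) (20,8) (15,101/7)]
2. After x ≤ 18: [(15,58/11) (18,76/11) (18,74/7) (15,101/7)]
3. After y ≥ 5: [(15,58/11) (18,76/11) (18,74/7) (15,101/7)]
4. After y ≤ 16: [(15,58/11) (18,76/11) (18,74/7) (15,101/7)]
5. Canonical ring: [(15,58/11) (18,76/11) (18,74/7) (15,101/7)]

Clipped polygon: [(15,58/11) (18,76/11) (18,74/7) (15,101/7)]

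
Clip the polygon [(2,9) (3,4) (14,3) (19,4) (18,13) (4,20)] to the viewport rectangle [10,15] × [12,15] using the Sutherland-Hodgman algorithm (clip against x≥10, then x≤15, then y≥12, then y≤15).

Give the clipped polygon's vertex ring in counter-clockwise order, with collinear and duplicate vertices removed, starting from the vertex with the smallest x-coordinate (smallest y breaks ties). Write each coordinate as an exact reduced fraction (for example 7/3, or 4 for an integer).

1. After x ≥ 10: [(10,37/11) (14,3) (19,4) (18,13) (10,17)]
2. After x ≤ 15: [(10,37/11) (14,3) (15,16/5) (15,29/2) (10,17)]
3. After y ≥ 12: [(10,12) (15,12) (15,29/2) (10,17)]
4. After y ≤ 15: [(10,15) (10,12) (15,12) (15,29/2) (14,15)]
5. Canonical ring: [(10,12) (15,12) (15,29/2) (14,15) (10,15)]

Clipped polygon: [(10,12) (15,12) (15,29/2) (14,15) (10,15)]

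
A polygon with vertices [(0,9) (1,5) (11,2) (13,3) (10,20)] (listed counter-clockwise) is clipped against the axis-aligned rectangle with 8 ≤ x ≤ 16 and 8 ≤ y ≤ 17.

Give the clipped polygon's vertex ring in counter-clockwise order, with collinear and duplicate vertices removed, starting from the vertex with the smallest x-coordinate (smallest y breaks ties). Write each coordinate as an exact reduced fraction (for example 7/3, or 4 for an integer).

Clipped polygon: [(8,8) (206/17,8) (179/17,17) (8,17)]

1. After x ≥ 8: [(8,89/5) (8,29/10) (11,2) (13,3) (10,20)]
2. After x ≤ 16: [(8,89/5) (8,29/10) (11,2) (13,3) (10,20)]
3. After y ≥ 8: [(8,89/5) (8,8) (206/17,8) (10,20)]
4. After y ≤ 17: [(8,17) (8,8) (206/17,8) (179/17,17)]
5. Canonical ring: [(8,8) (206/17,8) (179/17,17) (8,17)]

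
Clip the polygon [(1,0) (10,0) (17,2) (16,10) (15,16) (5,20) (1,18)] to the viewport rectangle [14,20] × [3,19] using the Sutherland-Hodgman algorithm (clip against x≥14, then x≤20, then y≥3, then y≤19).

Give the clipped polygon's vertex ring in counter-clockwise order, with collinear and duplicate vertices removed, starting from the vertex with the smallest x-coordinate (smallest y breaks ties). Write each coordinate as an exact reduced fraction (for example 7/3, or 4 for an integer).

Clipped polygon: [(14,3) (135/8,3) (16,10) (15,16) (14,82/5)]

1. After x ≥ 14: [(14,8/7) (17,2) (16,10) (15,16) (14,82/5)]
2. After x ≤ 20: [(14,8/7) (17,2) (16,10) (15,16) (14,82/5)]
3. After y ≥ 3: [(14,3) (135/8,3) (16,10) (15,16) (14,82/5)]
4. After y ≤ 19: [(14,3) (135/8,3) (16,10) (15,16) (14,82/5)]
5. Canonical ring: [(14,3) (135/8,3) (16,10) (15,16) (14,82/5)]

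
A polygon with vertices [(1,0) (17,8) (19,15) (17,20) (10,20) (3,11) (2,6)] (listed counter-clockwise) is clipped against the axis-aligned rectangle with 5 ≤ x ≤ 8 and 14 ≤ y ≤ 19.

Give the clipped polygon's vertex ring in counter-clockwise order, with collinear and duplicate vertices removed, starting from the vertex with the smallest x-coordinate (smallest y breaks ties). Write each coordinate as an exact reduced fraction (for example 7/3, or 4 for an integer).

1. After x ≥ 5: [(5,2) (17,8) (19,15) (17,20) (10,20) (5,95/7)]
2. After x ≤ 8: [(5,2) (8,7/2) (8,122/7) (5,95/7)]
3. After y ≥ 14: [(8,14) (8,122/7) (16/3,14)]
4. After y ≤ 19: [(8,14) (8,122/7) (16/3,14)]
5. Canonical ring: [(16/3,14) (8,14) (8,122/7)]

Clipped polygon: [(16/3,14) (8,14) (8,122/7)]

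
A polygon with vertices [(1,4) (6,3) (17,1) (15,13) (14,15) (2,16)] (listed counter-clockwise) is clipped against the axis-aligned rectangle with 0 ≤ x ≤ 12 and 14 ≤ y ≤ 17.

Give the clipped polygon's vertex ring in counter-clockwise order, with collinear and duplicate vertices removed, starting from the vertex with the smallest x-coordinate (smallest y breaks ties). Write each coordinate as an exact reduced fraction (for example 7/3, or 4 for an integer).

1. After x ≥ 0: [(1,4) (6,3) (17,1) (15,13) (14,15) (2,16)]
2. After x ≤ 12: [(1,4) (6,3) (12,21/11) (12,91/6) (2,16)]
3. After y ≥ 14: [(11/6,14) (12,14) (12,91/6) (2,16)]
4. After y ≤ 17: [(11/6,14) (12,14) (12,91/6) (2,16)]
5. Canonical ring: [(11/6,14) (12,14) (12,91/6) (2,16)]

Clipped polygon: [(11/6,14) (12,14) (12,91/6) (2,16)]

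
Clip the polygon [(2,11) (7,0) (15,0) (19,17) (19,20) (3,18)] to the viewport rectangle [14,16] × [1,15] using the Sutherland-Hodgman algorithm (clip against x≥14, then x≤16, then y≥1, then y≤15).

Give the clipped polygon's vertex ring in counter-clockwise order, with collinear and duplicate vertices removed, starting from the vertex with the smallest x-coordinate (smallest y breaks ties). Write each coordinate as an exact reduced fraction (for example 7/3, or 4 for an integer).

Clipped polygon: [(14,1) (259/17,1) (16,17/4) (16,15) (14,15)]

1. After x ≥ 14: [(14,0) (15,0) (19,17) (19,20) (14,155/8)]
2. After x ≤ 16: [(14,0) (15,0) (16,17/4) (16,157/8) (14,155/8)]
3. After y ≥ 1: [(14,1) (259/17,1) (16,17/4) (16,157/8) (14,155/8)]
4. After y ≤ 15: [(14,15) (14,1) (259/17,1) (16,17/4) (16,15)]
5. Canonical ring: [(14,1) (259/17,1) (16,17/4) (16,15) (14,15)]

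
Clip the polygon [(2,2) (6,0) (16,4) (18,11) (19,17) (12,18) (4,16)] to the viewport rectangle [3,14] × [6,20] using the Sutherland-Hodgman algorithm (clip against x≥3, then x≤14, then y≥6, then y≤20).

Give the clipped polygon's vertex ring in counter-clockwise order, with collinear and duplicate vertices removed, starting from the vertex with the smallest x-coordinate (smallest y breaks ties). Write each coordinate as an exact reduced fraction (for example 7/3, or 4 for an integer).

Clipped polygon: [(3,6) (14,6) (14,124/7) (12,18) (4,16) (3,9)]

1. After x ≥ 3: [(3,9) (3,3/2) (6,0) (16,4) (18,11) (19,17) (12,18) (4,16)]
2. After x ≤ 14: [(3,9) (3,3/2) (6,0) (14,16/5) (14,124/7) (12,18) (4,16)]
3. After y ≥ 6: [(3,9) (3,6) (14,6) (14,124/7) (12,18) (4,16)]
4. After y ≤ 20: [(3,9) (3,6) (14,6) (14,124/7) (12,18) (4,16)]
5. Canonical ring: [(3,6) (14,6) (14,124/7) (12,18) (4,16) (3,9)]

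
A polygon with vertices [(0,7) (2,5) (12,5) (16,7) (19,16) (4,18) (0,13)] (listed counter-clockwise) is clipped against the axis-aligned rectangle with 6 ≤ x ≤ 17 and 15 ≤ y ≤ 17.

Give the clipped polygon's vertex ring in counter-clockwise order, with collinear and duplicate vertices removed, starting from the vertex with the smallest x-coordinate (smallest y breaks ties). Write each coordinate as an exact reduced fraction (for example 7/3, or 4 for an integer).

Clipped polygon: [(6,15) (17,15) (17,244/15) (23/2,17) (6,17)]

1. After x ≥ 6: [(6,5) (12,5) (16,7) (19,16) (6,266/15)]
2. After x ≤ 17: [(6,5) (12,5) (16,7) (17,10) (17,244/15) (6,266/15)]
3. After y ≥ 15: [(6,15) (17,15) (17,244/15) (6,266/15)]
4. After y ≤ 17: [(6,17) (6,15) (17,15) (17,244/15) (23/2,17)]
5. Canonical ring: [(6,15) (17,15) (17,244/15) (23/2,17) (6,17)]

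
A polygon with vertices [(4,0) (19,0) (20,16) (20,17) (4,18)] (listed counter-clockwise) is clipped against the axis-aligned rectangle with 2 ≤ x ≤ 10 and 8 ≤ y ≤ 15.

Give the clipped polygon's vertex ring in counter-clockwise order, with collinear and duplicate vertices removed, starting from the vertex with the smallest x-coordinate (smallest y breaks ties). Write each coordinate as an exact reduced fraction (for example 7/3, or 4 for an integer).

Clipped polygon: [(4,8) (10,8) (10,15) (4,15)]

1. After x ≥ 2: [(4,0) (19,0) (20,16) (20,17) (4,18)]
2. After x ≤ 10: [(4,0) (10,0) (10,141/8) (4,18)]
3. After y ≥ 8: [(4,8) (10,8) (10,141/8) (4,18)]
4. After y ≤ 15: [(4,15) (4,8) (10,8) (10,15)]
5. Canonical ring: [(4,8) (10,8) (10,15) (4,15)]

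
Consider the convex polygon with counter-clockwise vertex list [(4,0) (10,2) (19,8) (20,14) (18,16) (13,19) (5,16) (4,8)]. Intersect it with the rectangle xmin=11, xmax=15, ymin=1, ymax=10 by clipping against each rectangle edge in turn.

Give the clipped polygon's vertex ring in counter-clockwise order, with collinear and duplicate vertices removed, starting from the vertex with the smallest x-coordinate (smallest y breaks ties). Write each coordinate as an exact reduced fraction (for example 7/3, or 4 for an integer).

1. After x ≥ 11: [(11,8/3) (19,8) (20,14) (18,16) (13,19) (11,73/4)]
2. After x ≤ 15: [(11,8/3) (15,16/3) (15,89/5) (13,19) (11,73/4)]
3. After y ≥ 1: [(11,8/3) (15,16/3) (15,89/5) (13,19) (11,73/4)]
4. After y ≤ 10: [(11,10) (11,8/3) (15,16/3) (15,10)]
5. Canonical ring: [(11,8/3) (15,16/3) (15,10) (11,10)]

Clipped polygon: [(11,8/3) (15,16/3) (15,10) (11,10)]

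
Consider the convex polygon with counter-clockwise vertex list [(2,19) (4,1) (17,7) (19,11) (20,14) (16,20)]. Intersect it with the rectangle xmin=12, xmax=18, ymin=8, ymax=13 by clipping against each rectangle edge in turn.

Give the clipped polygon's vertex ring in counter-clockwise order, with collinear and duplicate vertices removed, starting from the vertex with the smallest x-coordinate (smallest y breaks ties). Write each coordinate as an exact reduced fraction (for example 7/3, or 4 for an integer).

1. After x ≥ 12: [(12,138/7) (12,61/13) (17,7) (19,11) (20,14) (16,20)]
2. After x ≤ 18: [(12,138/7) (12,61/13) (17,7) (18,9) (18,17) (16,20)]
3. After y ≥ 8: [(12,138/7) (12,8) (35/2,8) (18,9) (18,17) (16,20)]
4. After y ≤ 13: [(12,13) (12,8) (35/2,8) (18,9) (18,13)]
5. Canonical ring: [(12,8) (35/2,8) (18,9) (18,13) (12,13)]

Clipped polygon: [(12,8) (35/2,8) (18,9) (18,13) (12,13)]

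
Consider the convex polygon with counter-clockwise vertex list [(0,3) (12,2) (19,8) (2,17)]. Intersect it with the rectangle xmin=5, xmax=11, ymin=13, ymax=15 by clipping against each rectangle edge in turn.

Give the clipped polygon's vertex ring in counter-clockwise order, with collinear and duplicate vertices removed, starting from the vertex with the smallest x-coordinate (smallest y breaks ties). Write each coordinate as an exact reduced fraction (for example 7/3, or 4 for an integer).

1. After x ≥ 5: [(5,31/12) (12,2) (19,8) (5,262/17)]
2. After x ≤ 11: [(5,31/12) (11,25/12) (11,208/17) (5,262/17)]
3. After y ≥ 13: [(5,13) (86/9,13) (5,262/17)]
4. After y ≤ 15: [(5,15) (5,13) (86/9,13) (52/9,15)]
5. Canonical ring: [(5,13) (86/9,13) (52/9,15) (5,15)]

Clipped polygon: [(5,13) (86/9,13) (52/9,15) (5,15)]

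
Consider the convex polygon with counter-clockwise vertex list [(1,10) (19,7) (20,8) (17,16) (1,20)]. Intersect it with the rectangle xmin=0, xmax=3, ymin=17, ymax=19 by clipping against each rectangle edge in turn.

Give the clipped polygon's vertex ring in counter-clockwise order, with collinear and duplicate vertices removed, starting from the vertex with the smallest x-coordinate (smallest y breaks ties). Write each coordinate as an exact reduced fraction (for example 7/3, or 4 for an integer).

Clipped polygon: [(1,17) (3,17) (3,19) (1,19)]

1. After x ≥ 0: [(1,10) (19,7) (20,8) (17,16) (1,20)]
2. After x ≤ 3: [(1,10) (3,29/3) (3,39/2) (1,20)]
3. After y ≥ 17: [(1,17) (3,17) (3,39/2) (1,20)]
4. After y ≤ 19: [(1,19) (1,17) (3,17) (3,19)]
5. Canonical ring: [(1,17) (3,17) (3,19) (1,19)]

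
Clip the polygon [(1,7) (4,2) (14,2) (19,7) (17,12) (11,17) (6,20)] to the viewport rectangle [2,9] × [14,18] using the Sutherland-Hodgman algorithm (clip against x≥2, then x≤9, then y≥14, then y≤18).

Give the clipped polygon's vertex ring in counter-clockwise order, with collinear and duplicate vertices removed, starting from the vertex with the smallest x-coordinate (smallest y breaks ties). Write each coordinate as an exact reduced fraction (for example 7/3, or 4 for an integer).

1. After x ≥ 2: [(2,48/5) (2,16/3) (4,2) (14,2) (19,7) (17,12) (11,17) (6,20)]
2. After x ≤ 9: [(2,48/5) (2,16/3) (4,2) (9,2) (9,91/5) (6,20)]
3. After y ≥ 14: [(48/13,14) (9,14) (9,91/5) (6,20)]
4. After y ≤ 18: [(68/13,18) (48/13,14) (9,14) (9,18)]
5. Canonical ring: [(48/13,14) (9,14) (9,18) (68/13,18)]

Clipped polygon: [(48/13,14) (9,14) (9,18) (68/13,18)]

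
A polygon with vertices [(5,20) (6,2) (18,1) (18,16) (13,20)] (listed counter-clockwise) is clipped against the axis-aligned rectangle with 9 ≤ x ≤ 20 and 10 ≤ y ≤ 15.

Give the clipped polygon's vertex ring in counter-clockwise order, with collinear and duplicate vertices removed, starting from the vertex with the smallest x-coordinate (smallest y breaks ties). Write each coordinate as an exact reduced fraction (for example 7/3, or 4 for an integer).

1. After x ≥ 9: [(9,20) (9,7/4) (18,1) (18,16) (13,20)]
2. After x ≤ 20: [(9,20) (9,7/4) (18,1) (18,16) (13,20)]
3. After y ≥ 10: [(9,20) (9,10) (18,10) (18,16) (13,20)]
4. After y ≤ 15: [(9,15) (9,10) (18,10) (18,15)]
5. Canonical ring: [(9,10) (18,10) (18,15) (9,15)]

Clipped polygon: [(9,10) (18,10) (18,15) (9,15)]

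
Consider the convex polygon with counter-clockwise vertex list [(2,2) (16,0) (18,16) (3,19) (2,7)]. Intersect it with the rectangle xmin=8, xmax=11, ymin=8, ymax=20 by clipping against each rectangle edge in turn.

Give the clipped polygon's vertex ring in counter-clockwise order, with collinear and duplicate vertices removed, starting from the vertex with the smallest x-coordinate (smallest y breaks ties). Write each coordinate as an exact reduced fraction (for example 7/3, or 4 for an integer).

1. After x ≥ 8: [(8,8/7) (16,0) (18,16) (8,18)]
2. After x ≤ 11: [(8,8/7) (11,5/7) (11,87/5) (8,18)]
3. After y ≥ 8: [(8,8) (11,8) (11,87/5) (8,18)]
4. After y ≤ 20: [(8,8) (11,8) (11,87/5) (8,18)]
5. Canonical ring: [(8,8) (11,8) (11,87/5) (8,18)]

Clipped polygon: [(8,8) (11,8) (11,87/5) (8,18)]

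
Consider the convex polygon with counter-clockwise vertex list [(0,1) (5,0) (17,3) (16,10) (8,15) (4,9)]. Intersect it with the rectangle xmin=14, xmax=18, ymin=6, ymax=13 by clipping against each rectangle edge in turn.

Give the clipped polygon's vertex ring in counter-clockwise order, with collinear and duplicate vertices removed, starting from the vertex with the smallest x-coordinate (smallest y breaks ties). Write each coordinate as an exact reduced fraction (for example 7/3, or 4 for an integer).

1. After x ≥ 14: [(14,9/4) (17,3) (16,10) (14,45/4)]
2. After x ≤ 18: [(14,9/4) (17,3) (16,10) (14,45/4)]
3. After y ≥ 6: [(14,6) (116/7,6) (16,10) (14,45/4)]
4. After y ≤ 13: [(14,6) (116/7,6) (16,10) (14,45/4)]
5. Canonical ring: [(14,6) (116/7,6) (16,10) (14,45/4)]

Clipped polygon: [(14,6) (116/7,6) (16,10) (14,45/4)]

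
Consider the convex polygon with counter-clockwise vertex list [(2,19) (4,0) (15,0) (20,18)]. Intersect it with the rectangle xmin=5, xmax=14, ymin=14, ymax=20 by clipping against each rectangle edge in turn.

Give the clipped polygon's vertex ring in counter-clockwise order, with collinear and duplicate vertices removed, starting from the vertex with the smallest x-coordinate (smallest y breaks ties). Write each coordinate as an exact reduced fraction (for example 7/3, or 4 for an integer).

1. After x ≥ 5: [(5,113/6) (5,0) (15,0) (20,18)]
2. After x ≤ 14: [(14,55/3) (5,113/6) (5,0) (14,0)]
3. After y ≥ 14: [(14,14) (14,55/3) (5,113/6) (5,14)]
4. After y ≤ 20: [(14,14) (14,55/3) (5,113/6) (5,14)]
5. Canonical ring: [(5,14) (14,14) (14,55/3) (5,113/6)]

Clipped polygon: [(5,14) (14,14) (14,55/3) (5,113/6)]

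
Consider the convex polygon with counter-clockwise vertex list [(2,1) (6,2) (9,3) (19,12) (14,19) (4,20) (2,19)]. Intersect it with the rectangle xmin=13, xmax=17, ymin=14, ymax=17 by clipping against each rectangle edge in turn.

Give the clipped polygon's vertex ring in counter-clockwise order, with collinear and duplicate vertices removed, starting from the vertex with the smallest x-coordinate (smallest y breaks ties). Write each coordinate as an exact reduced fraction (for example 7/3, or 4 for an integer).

1. After x ≥ 13: [(13,33/5) (19,12) (14,19) (13,191/10)]
2. After x ≤ 17: [(13,33/5) (17,51/5) (17,74/5) (14,19) (13,191/10)]
3. After y ≥ 14: [(13,14) (17,14) (17,74/5) (14,19) (13,191/10)]
4. After y ≤ 17: [(13,17) (13,14) (17,14) (17,74/5) (108/7,17)]
5. Canonical ring: [(13,14) (17,14) (17,74/5) (108/7,17) (13,17)]

Clipped polygon: [(13,14) (17,14) (17,74/5) (108/7,17) (13,17)]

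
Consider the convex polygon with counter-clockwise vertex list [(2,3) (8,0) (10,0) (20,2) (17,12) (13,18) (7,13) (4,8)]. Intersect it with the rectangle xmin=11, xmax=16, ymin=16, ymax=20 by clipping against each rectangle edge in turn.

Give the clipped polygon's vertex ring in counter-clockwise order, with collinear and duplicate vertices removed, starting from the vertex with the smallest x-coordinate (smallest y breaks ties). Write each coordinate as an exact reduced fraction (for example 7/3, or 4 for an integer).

Clipped polygon: [(11,16) (43/3,16) (13,18) (11,49/3)]

1. After x ≥ 11: [(11,1/5) (20,2) (17,12) (13,18) (11,49/3)]
2. After x ≤ 16: [(11,1/5) (16,6/5) (16,27/2) (13,18) (11,49/3)]
3. After y ≥ 16: [(11,16) (43/3,16) (13,18) (11,49/3)]
4. After y ≤ 20: [(11,16) (43/3,16) (13,18) (11,49/3)]
5. Canonical ring: [(11,16) (43/3,16) (13,18) (11,49/3)]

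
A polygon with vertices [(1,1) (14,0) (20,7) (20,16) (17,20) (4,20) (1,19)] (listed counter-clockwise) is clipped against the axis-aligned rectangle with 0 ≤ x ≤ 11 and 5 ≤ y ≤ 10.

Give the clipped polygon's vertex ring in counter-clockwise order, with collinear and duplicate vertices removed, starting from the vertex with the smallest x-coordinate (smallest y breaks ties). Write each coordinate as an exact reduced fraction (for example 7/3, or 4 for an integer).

Clipped polygon: [(1,5) (11,5) (11,10) (1,10)]

1. After x ≥ 0: [(1,1) (14,0) (20,7) (20,16) (17,20) (4,20) (1,19)]
2. After x ≤ 11: [(1,1) (11,3/13) (11,20) (4,20) (1,19)]
3. After y ≥ 5: [(1,5) (11,5) (11,20) (4,20) (1,19)]
4. After y ≤ 10: [(1,10) (1,5) (11,5) (11,10)]
5. Canonical ring: [(1,5) (11,5) (11,10) (1,10)]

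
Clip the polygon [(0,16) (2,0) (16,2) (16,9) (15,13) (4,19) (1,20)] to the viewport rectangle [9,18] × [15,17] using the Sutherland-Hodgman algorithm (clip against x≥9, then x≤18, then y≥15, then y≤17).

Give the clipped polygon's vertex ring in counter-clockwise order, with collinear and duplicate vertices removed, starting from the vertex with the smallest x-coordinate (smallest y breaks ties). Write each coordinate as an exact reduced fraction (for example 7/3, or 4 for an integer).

1. After x ≥ 9: [(9,1) (16,2) (16,9) (15,13) (9,179/11)]
2. After x ≤ 18: [(9,1) (16,2) (16,9) (15,13) (9,179/11)]
3. After y ≥ 15: [(9,15) (34/3,15) (9,179/11)]
4. After y ≤ 17: [(9,15) (34/3,15) (9,179/11)]
5. Canonical ring: [(9,15) (34/3,15) (9,179/11)]

Clipped polygon: [(9,15) (34/3,15) (9,179/11)]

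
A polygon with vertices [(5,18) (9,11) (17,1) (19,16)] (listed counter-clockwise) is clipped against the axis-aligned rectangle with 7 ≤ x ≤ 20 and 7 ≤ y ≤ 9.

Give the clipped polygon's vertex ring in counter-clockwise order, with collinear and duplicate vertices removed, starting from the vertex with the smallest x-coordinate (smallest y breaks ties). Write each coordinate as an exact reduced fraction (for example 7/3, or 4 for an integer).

Clipped polygon: [(53/5,9) (61/5,7) (89/5,7) (271/15,9)]

1. After x ≥ 7: [(7,124/7) (7,29/2) (9,11) (17,1) (19,16)]
2. After x ≤ 20: [(7,124/7) (7,29/2) (9,11) (17,1) (19,16)]
3. After y ≥ 7: [(7,124/7) (7,29/2) (9,11) (61/5,7) (89/5,7) (19,16)]
4. After y ≤ 9: [(53/5,9) (61/5,7) (89/5,7) (271/15,9)]
5. Canonical ring: [(53/5,9) (61/5,7) (89/5,7) (271/15,9)]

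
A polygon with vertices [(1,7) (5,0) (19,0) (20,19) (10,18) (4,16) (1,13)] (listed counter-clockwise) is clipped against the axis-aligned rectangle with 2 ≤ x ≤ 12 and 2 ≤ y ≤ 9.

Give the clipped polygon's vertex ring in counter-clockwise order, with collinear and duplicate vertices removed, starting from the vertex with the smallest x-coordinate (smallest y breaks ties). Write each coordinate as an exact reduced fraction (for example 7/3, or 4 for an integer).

1. After x ≥ 2: [(2,21/4) (5,0) (19,0) (20,19) (10,18) (4,16) (2,14)]
2. After x ≤ 12: [(2,21/4) (5,0) (12,0) (12,91/5) (10,18) (4,16) (2,14)]
3. After y ≥ 2: [(2,21/4) (27/7,2) (12,2) (12,91/5) (10,18) (4,16) (2,14)]
4. After y ≤ 9: [(2,9) (2,21/4) (27/7,2) (12,2) (12,9)]
5. Canonical ring: [(2,21/4) (27/7,2) (12,2) (12,9) (2,9)]

Clipped polygon: [(2,21/4) (27/7,2) (12,2) (12,9) (2,9)]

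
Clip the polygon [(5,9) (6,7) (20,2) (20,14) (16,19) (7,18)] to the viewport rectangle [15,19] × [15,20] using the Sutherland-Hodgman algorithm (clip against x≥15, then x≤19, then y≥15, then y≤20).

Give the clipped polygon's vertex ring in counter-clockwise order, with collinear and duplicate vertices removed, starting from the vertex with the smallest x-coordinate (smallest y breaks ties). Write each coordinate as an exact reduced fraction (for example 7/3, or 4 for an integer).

1. After x ≥ 15: [(15,53/14) (20,2) (20,14) (16,19) (15,170/9)]
2. After x ≤ 19: [(15,53/14) (19,33/14) (19,61/4) (16,19) (15,170/9)]
3. After y ≥ 15: [(15,15) (19,15) (19,61/4) (16,19) (15,170/9)]
4. After y ≤ 20: [(15,15) (19,15) (19,61/4) (16,19) (15,170/9)]
5. Canonical ring: [(15,15) (19,15) (19,61/4) (16,19) (15,170/9)]

Clipped polygon: [(15,15) (19,15) (19,61/4) (16,19) (15,170/9)]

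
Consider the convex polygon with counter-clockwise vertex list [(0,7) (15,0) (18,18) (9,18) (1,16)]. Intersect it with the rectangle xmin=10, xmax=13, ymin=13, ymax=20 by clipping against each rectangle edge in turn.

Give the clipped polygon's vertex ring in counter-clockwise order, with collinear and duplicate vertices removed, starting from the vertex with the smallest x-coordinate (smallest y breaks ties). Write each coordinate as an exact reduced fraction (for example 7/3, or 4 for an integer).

1. After x ≥ 10: [(10,7/3) (15,0) (18,18) (10,18)]
2. After x ≤ 13: [(10,7/3) (13,14/15) (13,18) (10,18)]
3. After y ≥ 13: [(10,13) (13,13) (13,18) (10,18)]
4. After y ≤ 20: [(10,13) (13,13) (13,18) (10,18)]
5. Canonical ring: [(10,13) (13,13) (13,18) (10,18)]

Clipped polygon: [(10,13) (13,13) (13,18) (10,18)]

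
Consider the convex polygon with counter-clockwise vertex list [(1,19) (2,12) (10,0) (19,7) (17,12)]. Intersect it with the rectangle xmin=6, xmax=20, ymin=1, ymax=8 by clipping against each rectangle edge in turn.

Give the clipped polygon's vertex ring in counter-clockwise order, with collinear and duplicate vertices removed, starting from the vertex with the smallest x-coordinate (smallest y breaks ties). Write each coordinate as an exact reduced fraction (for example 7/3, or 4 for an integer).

Clipped polygon: [(6,6) (28/3,1) (79/7,1) (19,7) (93/5,8) (6,8)]

1. After x ≥ 6: [(6,269/16) (6,6) (10,0) (19,7) (17,12)]
2. After x ≤ 20: [(6,269/16) (6,6) (10,0) (19,7) (17,12)]
3. After y ≥ 1: [(6,269/16) (6,6) (28/3,1) (79/7,1) (19,7) (17,12)]
4. After y ≤ 8: [(6,8) (6,6) (28/3,1) (79/7,1) (19,7) (93/5,8)]
5. Canonical ring: [(6,6) (28/3,1) (79/7,1) (19,7) (93/5,8) (6,8)]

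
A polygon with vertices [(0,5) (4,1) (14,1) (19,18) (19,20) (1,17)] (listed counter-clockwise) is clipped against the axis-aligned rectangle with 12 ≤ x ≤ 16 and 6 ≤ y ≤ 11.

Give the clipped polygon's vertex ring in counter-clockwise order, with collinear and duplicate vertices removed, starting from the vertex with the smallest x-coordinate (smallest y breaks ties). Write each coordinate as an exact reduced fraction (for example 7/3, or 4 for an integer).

1. After x ≥ 12: [(12,1) (14,1) (19,18) (19,20) (12,113/6)]
2. After x ≤ 16: [(12,1) (14,1) (16,39/5) (16,39/2) (12,113/6)]
3. After y ≥ 6: [(12,6) (263/17,6) (16,39/5) (16,39/2) (12,113/6)]
4. After y ≤ 11: [(12,11) (12,6) (263/17,6) (16,39/5) (16,11)]
5. Canonical ring: [(12,6) (263/17,6) (16,39/5) (16,11) (12,11)]

Clipped polygon: [(12,6) (263/17,6) (16,39/5) (16,11) (12,11)]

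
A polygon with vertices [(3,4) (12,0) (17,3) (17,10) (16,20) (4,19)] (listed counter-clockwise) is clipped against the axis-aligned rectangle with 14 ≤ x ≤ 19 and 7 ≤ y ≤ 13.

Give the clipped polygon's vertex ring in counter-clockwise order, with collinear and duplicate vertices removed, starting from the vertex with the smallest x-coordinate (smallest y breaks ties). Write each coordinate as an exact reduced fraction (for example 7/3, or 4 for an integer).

1. After x ≥ 14: [(14,6/5) (17,3) (17,10) (16,20) (14,119/6)]
2. After x ≤ 19: [(14,6/5) (17,3) (17,10) (16,20) (14,119/6)]
3. After y ≥ 7: [(14,7) (17,7) (17,10) (16,20) (14,119/6)]
4. After y ≤ 13: [(14,13) (14,7) (17,7) (17,10) (167/10,13)]
5. Canonical ring: [(14,7) (17,7) (17,10) (167/10,13) (14,13)]

Clipped polygon: [(14,7) (17,7) (17,10) (167/10,13) (14,13)]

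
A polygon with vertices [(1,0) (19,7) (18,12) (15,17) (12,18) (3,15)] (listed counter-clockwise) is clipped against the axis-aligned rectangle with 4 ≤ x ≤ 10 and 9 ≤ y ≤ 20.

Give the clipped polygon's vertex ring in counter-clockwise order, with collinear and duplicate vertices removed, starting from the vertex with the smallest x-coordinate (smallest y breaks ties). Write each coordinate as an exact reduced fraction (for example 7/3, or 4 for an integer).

1. After x ≥ 4: [(4,7/6) (19,7) (18,12) (15,17) (12,18) (4,46/3)]
2. After x ≤ 10: [(4,7/6) (10,7/2) (10,52/3) (4,46/3)]
3. After y ≥ 9: [(4,9) (10,9) (10,52/3) (4,46/3)]
4. After y ≤ 20: [(4,9) (10,9) (10,52/3) (4,46/3)]
5. Canonical ring: [(4,9) (10,9) (10,52/3) (4,46/3)]

Clipped polygon: [(4,9) (10,9) (10,52/3) (4,46/3)]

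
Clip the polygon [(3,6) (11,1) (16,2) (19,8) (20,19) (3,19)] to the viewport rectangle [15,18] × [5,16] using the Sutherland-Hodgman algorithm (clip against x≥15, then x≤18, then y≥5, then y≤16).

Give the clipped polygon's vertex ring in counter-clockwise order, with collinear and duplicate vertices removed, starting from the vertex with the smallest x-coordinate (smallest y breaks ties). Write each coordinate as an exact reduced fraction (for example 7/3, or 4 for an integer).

1. After x ≥ 15: [(15,9/5) (16,2) (19,8) (20,19) (15,19)]
2. After x ≤ 18: [(15,9/5) (16,2) (18,6) (18,19) (15,19)]
3. After y ≥ 5: [(15,5) (35/2,5) (18,6) (18,19) (15,19)]
4. After y ≤ 16: [(15,16) (15,5) (35/2,5) (18,6) (18,16)]
5. Canonical ring: [(15,5) (35/2,5) (18,6) (18,16) (15,16)]

Clipped polygon: [(15,5) (35/2,5) (18,6) (18,16) (15,16)]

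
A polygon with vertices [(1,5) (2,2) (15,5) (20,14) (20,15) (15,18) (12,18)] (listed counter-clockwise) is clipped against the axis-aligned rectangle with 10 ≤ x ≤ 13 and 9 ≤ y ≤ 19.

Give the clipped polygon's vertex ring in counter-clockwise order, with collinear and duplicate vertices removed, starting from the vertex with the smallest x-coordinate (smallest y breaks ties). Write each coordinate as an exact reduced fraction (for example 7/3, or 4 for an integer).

Clipped polygon: [(10,9) (13,9) (13,18) (12,18) (10,172/11)]

1. After x ≥ 10: [(10,172/11) (10,50/13) (15,5) (20,14) (20,15) (15,18) (12,18)]
2. After x ≤ 13: [(10,172/11) (10,50/13) (13,59/13) (13,18) (12,18)]
3. After y ≥ 9: [(10,172/11) (10,9) (13,9) (13,18) (12,18)]
4. After y ≤ 19: [(10,172/11) (10,9) (13,9) (13,18) (12,18)]
5. Canonical ring: [(10,9) (13,9) (13,18) (12,18) (10,172/11)]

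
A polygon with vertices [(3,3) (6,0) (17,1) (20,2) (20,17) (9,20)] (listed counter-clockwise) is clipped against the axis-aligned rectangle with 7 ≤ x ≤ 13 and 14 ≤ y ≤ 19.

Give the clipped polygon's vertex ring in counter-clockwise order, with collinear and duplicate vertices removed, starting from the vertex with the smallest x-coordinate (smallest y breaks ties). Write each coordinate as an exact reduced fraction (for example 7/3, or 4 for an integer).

1. After x ≥ 7: [(7,43/3) (7,1/11) (17,1) (20,2) (20,17) (9,20)]
2. After x ≤ 13: [(7,43/3) (7,1/11) (13,7/11) (13,208/11) (9,20)]
3. After y ≥ 14: [(7,43/3) (7,14) (13,14) (13,208/11) (9,20)]
4. After y ≤ 19: [(147/17,19) (7,43/3) (7,14) (13,14) (13,208/11) (38/3,19)]
5. Canonical ring: [(7,14) (13,14) (13,208/11) (38/3,19) (147/17,19) (7,43/3)]

Clipped polygon: [(7,14) (13,14) (13,208/11) (38/3,19) (147/17,19) (7,43/3)]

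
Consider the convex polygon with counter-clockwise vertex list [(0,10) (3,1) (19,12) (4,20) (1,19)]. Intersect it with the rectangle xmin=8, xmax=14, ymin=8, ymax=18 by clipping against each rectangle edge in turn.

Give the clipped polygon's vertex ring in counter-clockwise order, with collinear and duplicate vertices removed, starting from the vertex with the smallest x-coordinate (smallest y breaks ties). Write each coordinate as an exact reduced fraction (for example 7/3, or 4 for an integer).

1. After x ≥ 8: [(8,71/16) (19,12) (8,268/15)]
2. After x ≤ 14: [(8,71/16) (14,137/16) (14,44/3) (8,268/15)]
3. After y ≥ 8: [(8,8) (145/11,8) (14,137/16) (14,44/3) (8,268/15)]
4. After y ≤ 18: [(8,8) (145/11,8) (14,137/16) (14,44/3) (8,268/15)]
5. Canonical ring: [(8,8) (145/11,8) (14,137/16) (14,44/3) (8,268/15)]

Clipped polygon: [(8,8) (145/11,8) (14,137/16) (14,44/3) (8,268/15)]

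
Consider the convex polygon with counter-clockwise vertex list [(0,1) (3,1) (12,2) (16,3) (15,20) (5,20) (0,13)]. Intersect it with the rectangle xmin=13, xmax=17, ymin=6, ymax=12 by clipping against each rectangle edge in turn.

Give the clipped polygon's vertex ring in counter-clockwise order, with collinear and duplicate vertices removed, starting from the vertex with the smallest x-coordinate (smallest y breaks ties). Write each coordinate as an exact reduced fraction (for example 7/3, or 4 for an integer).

1. After x ≥ 13: [(13,9/4) (16,3) (15,20) (13,20)]
2. After x ≤ 17: [(13,9/4) (16,3) (15,20) (13,20)]
3. After y ≥ 6: [(13,6) (269/17,6) (15,20) (13,20)]
4. After y ≤ 12: [(13,12) (13,6) (269/17,6) (263/17,12)]
5. Canonical ring: [(13,6) (269/17,6) (263/17,12) (13,12)]

Clipped polygon: [(13,6) (269/17,6) (263/17,12) (13,12)]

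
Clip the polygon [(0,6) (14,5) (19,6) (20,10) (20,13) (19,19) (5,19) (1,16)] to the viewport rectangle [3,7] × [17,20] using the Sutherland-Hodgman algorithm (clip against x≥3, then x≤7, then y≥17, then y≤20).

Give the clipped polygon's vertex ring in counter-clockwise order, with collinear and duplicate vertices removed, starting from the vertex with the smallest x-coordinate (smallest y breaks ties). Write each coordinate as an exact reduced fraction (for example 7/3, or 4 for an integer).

Clipped polygon: [(3,17) (7,17) (7,19) (5,19) (3,35/2)]

1. After x ≥ 3: [(3,81/14) (14,5) (19,6) (20,10) (20,13) (19,19) (5,19) (3,35/2)]
2. After x ≤ 7: [(3,81/14) (7,11/2) (7,19) (5,19) (3,35/2)]
3. After y ≥ 17: [(3,17) (7,17) (7,19) (5,19) (3,35/2)]
4. After y ≤ 20: [(3,17) (7,17) (7,19) (5,19) (3,35/2)]
5. Canonical ring: [(3,17) (7,17) (7,19) (5,19) (3,35/2)]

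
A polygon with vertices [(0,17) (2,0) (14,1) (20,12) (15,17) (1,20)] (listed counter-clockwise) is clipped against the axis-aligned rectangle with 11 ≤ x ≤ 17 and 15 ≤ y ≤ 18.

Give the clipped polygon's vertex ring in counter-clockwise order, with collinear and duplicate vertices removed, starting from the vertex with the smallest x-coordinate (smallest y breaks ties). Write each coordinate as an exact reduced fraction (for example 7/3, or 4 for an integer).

1. After x ≥ 11: [(11,3/4) (14,1) (20,12) (15,17) (11,125/7)]
2. After x ≤ 17: [(11,3/4) (14,1) (17,13/2) (17,15) (15,17) (11,125/7)]
3. After y ≥ 15: [(11,15) (17,15) (17,15) (15,17) (11,125/7)]
4. After y ≤ 18: [(11,15) (17,15) (17,15) (15,17) (11,125/7)]
5. Canonical ring: [(11,15) (17,15) (15,17) (11,125/7)]

Clipped polygon: [(11,15) (17,15) (15,17) (11,125/7)]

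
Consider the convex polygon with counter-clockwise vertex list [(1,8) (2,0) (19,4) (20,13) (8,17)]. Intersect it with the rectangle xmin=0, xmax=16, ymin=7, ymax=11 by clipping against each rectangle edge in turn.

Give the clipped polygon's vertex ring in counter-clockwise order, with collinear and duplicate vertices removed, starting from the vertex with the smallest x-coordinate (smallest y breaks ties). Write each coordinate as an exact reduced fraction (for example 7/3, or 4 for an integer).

1. After x ≥ 0: [(1,8) (2,0) (19,4) (20,13) (8,17)]
2. After x ≤ 16: [(1,8) (2,0) (16,56/17) (16,43/3) (8,17)]
3. After y ≥ 7: [(1,8) (9/8,7) (16,7) (16,43/3) (8,17)]
4. After y ≤ 11: [(10/3,11) (1,8) (9/8,7) (16,7) (16,11)]
5. Canonical ring: [(1,8) (9/8,7) (16,7) (16,11) (10/3,11)]

Clipped polygon: [(1,8) (9/8,7) (16,7) (16,11) (10/3,11)]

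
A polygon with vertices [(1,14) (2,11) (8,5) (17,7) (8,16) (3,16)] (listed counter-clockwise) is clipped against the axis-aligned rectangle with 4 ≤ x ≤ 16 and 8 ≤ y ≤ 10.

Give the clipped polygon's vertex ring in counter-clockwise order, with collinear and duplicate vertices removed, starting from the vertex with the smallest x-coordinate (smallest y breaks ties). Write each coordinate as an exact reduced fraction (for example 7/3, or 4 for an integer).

1. After x ≥ 4: [(4,9) (8,5) (17,7) (8,16) (4,16)]
2. After x ≤ 16: [(4,9) (8,5) (16,61/9) (16,8) (8,16) (4,16)]
3. After y ≥ 8: [(4,9) (5,8) (16,8) (16,8) (8,16) (4,16)]
4. After y ≤ 10: [(4,10) (4,9) (5,8) (16,8) (16,8) (14,10)]
5. Canonical ring: [(4,9) (5,8) (16,8) (14,10) (4,10)]

Clipped polygon: [(4,9) (5,8) (16,8) (14,10) (4,10)]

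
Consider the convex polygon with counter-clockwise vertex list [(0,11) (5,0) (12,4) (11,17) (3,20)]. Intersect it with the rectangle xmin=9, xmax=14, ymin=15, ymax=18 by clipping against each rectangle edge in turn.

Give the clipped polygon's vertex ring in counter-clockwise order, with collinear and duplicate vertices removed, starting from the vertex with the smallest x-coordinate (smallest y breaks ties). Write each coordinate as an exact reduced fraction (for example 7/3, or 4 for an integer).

1. After x ≥ 9: [(9,16/7) (12,4) (11,17) (9,71/4)]
2. After x ≤ 14: [(9,16/7) (12,4) (11,17) (9,71/4)]
3. After y ≥ 15: [(9,15) (145/13,15) (11,17) (9,71/4)]
4. After y ≤ 18: [(9,15) (145/13,15) (11,17) (9,71/4)]
5. Canonical ring: [(9,15) (145/13,15) (11,17) (9,71/4)]

Clipped polygon: [(9,15) (145/13,15) (11,17) (9,71/4)]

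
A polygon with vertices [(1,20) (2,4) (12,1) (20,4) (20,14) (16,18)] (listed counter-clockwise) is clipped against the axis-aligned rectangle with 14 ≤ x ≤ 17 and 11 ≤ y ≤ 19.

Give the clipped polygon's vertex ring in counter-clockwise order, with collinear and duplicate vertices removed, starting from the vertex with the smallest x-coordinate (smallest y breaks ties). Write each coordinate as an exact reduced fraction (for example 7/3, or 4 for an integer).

1. After x ≥ 14: [(14,274/15) (14,7/4) (20,4) (20,14) (16,18)]
2. After x ≤ 17: [(14,274/15) (14,7/4) (17,23/8) (17,17) (16,18)]
3. After y ≥ 11: [(14,274/15) (14,11) (17,11) (17,17) (16,18)]
4. After y ≤ 19: [(14,274/15) (14,11) (17,11) (17,17) (16,18)]
5. Canonical ring: [(14,11) (17,11) (17,17) (16,18) (14,274/15)]

Clipped polygon: [(14,11) (17,11) (17,17) (16,18) (14,274/15)]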